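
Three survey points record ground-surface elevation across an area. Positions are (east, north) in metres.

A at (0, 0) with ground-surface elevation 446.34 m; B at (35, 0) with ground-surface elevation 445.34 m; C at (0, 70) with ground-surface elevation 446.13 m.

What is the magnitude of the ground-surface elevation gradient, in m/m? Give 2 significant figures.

0.029 m/m

∂z/∂x = (445.34 − 446.34) / (35 − 0) = -0.02857
∂z/∂y = (446.13 − 446.34) / (70 − 0) = -0.003000
|∇f| = √(-0.02857² + -0.003000²) = 0.02873 m/m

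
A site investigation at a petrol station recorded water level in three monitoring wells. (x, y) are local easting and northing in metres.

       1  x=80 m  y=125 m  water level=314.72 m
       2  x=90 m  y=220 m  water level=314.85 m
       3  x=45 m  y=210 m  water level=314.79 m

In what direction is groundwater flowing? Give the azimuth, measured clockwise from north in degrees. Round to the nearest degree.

With h = a·x + b·y + c and 1 as origin, the differences give:
  10·a + 95·b = +0.13
  (-35)·a + 85·b = +0.07
Eliminate b (×85 and ×95, subtract): 4175·a = 4.400 → a = ∂h/∂x = +0.001054
Back-substitute: b = ∂h/∂y = +0.001257.
Flow direction (−∇h) has components (-0.001054 E, -0.001257 N).
Azimuth = atan2(E, N) = atan2(-0.001054, -0.001257) = 220.0° ≈ 220°.

220°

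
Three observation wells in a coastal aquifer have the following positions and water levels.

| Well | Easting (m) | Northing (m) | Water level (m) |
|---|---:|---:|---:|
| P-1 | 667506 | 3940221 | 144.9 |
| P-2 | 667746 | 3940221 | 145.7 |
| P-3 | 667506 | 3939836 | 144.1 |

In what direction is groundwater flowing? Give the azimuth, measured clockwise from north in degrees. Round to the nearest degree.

238°

∂h/∂x = (145.7 − 144.9) / (667746 − 667506) = +0.003333
∂h/∂y = (144.1 − 144.9) / (3939836 − 3940221) = +0.002078
Flow direction (−∇h) has components (-0.003333 E, -0.002078 N).
Azimuth = atan2(E, N) = atan2(-0.003333, -0.002078) = 238.1° ≈ 238°.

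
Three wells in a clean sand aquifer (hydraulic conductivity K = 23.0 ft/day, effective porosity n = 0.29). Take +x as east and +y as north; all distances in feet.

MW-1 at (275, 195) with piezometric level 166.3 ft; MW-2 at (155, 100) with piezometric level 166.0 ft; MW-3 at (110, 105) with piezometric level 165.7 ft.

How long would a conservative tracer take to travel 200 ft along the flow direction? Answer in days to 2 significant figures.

Differences from MW-1: to MW-2 (Δx, Δy, Δh) = (-120, -95, -0.3); to MW-3 = (-165, -90, -0.6).
Solve a·Δx + b·Δy = Δh: det = (-120)·(-90) − (-165)·(-95) = -4875.
∂h/∂x = [(-0.3)·(-90) − (-0.6)·(-95)] / -4875 = +0.006154
∂h/∂y = [(-120)·(-0.6) − (-165)·(-0.3)] / -4875 = -0.004615
|∇h| = √(0.006154² + -0.004615²) = 0.007692
Seepage velocity v = K·i/n = 23.0 × 0.007692 / 0.29 = 0.6101 ft/day.
t = 200 / 0.6101 = 327.8 days.

330 days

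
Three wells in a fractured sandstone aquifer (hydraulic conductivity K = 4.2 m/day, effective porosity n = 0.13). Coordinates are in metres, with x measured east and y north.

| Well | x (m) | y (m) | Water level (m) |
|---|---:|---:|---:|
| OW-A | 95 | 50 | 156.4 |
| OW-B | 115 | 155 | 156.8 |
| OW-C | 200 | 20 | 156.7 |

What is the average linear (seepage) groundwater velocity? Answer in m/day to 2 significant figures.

0.16 m/day

With h = a·x + b·y + c and OW-A as origin, the differences give:
  20·a + 105·b = +0.4
  105·a + (-30)·b = +0.3
Eliminate b (×(-30) and ×105, subtract): -11625·a = -43.50 → a = ∂h/∂x = +0.003742
Back-substitute: b = ∂h/∂y = +0.003097.
|∇h| = √(0.003742² + 0.003097²) = 0.004857
Seepage velocity v = K·i/n = 4.2 × 0.004857 / 0.13 = 0.1569 m/day.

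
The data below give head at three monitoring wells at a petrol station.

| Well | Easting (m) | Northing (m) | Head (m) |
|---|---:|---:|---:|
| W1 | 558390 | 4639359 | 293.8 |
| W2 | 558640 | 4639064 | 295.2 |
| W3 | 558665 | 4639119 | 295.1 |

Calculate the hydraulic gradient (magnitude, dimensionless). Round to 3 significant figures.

Taking W1 as reference: W2−W1 = (250, -295, +1.4); W3−W1 = (275, -240, +1.3).
Solve a·Δx + b·Δy = Δh: det = 250·(-240) − 275·(-295) = 21125.
∂h/∂x = [(+1.4)·(-240) − (+1.3)·(-295)] / 21125 = +0.002249
∂h/∂y = [250·(+1.3) − 275·(+1.4)] / 21125 = -0.002840
|∇h| = √(0.002249² + -0.002840²) = 0.003623

0.00362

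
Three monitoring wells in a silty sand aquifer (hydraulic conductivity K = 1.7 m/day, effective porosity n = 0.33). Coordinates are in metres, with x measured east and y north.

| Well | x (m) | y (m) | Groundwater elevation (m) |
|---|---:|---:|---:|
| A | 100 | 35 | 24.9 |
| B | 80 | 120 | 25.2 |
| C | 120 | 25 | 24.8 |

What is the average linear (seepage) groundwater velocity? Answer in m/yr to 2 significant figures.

With h = a·x + b·y + c and A as origin, the differences give:
  (-20)·a + 85·b = +0.3
  20·a + (-10)·b = -0.1
Eliminate b (×(-10) and ×85, subtract): -1500·a = 5.50 → a = ∂h/∂x = -0.003667
Back-substitute: b = ∂h/∂y = +0.002667.
|∇h| = √(-0.003667² + 0.002667²) = 0.004534
Seepage velocity v = K·i/n = 1.7 × 0.004534 / 0.33 = 0.02336 m/day = 8.532 m/yr.

8.5 m/yr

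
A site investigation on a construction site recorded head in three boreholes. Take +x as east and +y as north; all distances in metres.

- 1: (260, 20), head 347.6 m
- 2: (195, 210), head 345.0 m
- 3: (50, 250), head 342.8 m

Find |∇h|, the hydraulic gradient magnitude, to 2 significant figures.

Taking 1 as reference: 2−1 = (-65, 190, -2.6); 3−1 = (-210, 230, -4.8).
Solve a·Δx + b·Δy = Δh: det = (-65)·230 − (-210)·190 = 24950.
∂h/∂x = [(-2.6)·230 − (-4.8)·190] / 24950 = +0.01259
∂h/∂y = [(-65)·(-4.8) − (-210)·(-2.6)] / 24950 = -0.009379
|∇h| = √(0.01259² + -0.009379²) = 0.0157

0.016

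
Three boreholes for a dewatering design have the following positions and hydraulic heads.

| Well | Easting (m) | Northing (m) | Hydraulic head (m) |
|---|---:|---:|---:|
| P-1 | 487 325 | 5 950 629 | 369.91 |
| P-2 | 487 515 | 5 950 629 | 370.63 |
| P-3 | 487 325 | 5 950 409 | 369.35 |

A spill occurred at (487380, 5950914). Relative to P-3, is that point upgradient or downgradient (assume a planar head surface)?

∂h/∂x = (370.63 − 369.91) / (487515 − 487325) = +0.003789
∂h/∂y = (369.35 − 369.91) / (5950409 − 5950629) = +0.002545
Head at (487380, 5950914) = 369.91 + (+0.003789)·(55) + (+0.002545)·(285) = 370.84 m.
That is higher than the 369.35 m at P-3, so the point is upgradient.

upgradient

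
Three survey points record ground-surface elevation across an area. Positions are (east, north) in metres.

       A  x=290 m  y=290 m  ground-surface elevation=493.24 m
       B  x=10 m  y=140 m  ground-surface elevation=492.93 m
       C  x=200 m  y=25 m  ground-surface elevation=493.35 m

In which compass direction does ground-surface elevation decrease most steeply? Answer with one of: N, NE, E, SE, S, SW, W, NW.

With z = a·x + b·y + c and A as origin, the differences give:
  (-280)·a + (-150)·b = -0.31
  (-90)·a + (-265)·b = +0.11
Eliminate b (×(-265) and ×(-150), subtract): 60700·a = 98.650 → a = ∂z/∂x = +0.001625
Back-substitute: b = ∂z/∂y = -0.0009671.
Steepest decrease is along −∇f = (-0.001625 E, +0.0009671 N) → northwest.

NW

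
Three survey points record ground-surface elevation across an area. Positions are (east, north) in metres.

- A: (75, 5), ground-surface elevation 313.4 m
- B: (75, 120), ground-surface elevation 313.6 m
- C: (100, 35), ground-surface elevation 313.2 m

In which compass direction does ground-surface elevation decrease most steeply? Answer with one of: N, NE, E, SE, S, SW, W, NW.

E

Taking A as reference: B−A = (0, 115, +0.2); C−A = (25, 30, -0.2).
Determinant of the coordinate differences = 0·30 − 25·115 = -2875.
∂z/∂x = [(+0.2)·30 − (-0.2)·115] / -2875 = -0.01009
∂z/∂y = [0·(-0.2) − 25·(+0.2)] / -2875 = +0.001739
Steepest decrease is along −∇f = (+0.01009 E, -0.001739 N) → east.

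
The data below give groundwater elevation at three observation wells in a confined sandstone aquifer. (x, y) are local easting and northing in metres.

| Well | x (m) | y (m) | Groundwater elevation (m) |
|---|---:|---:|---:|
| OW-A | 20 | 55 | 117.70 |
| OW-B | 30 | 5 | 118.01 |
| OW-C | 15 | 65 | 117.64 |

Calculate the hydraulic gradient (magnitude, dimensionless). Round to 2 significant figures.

0.0064

Differences from OW-A: to OW-B (Δx, Δy, Δh) = (10, -50, +0.31); to OW-C = (-5, 10, -0.06).
Solve a·Δx + b·Δy = Δh: det = 10·10 − (-5)·(-50) = -150.
∂h/∂x = [(+0.31)·10 − (-0.06)·(-50)] / -150 = -0.0006667
∂h/∂y = [10·(-0.06) − (-5)·(+0.31)] / -150 = -0.006333
|∇h| = √(-0.0006667² + -0.006333²) = 0.006368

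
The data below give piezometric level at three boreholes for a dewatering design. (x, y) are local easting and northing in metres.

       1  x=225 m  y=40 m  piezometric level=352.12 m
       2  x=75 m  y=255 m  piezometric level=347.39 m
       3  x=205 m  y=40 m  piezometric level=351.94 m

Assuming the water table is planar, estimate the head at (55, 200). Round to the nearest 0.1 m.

348.1 m

Differences from 1: to 2 (Δx, Δy, Δh) = (-150, 215, -4.73); to 3 = (-20, 0, -0.18).
Determinant of the coordinate differences = (-150)·0 − (-20)·215 = 4300.
∂h/∂x = [(-4.73)·0 − (-0.18)·215] / 4300 = +0.009000
∂h/∂y = [(-150)·(-0.18) − (-20)·(-4.73)] / 4300 = -0.01572
h(55, 200) = 352.12 + (+0.009000)·(-170) + (-0.01572)·(160) = 352.12 -1.530 -2.515 = 348.075 m.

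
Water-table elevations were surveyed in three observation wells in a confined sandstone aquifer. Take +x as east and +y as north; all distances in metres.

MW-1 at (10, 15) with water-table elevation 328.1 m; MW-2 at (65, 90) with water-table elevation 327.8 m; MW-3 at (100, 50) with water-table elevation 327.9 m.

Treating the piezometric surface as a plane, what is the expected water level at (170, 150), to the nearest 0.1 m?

327.5 m

Differences from MW-1: to MW-2 (Δx, Δy, Δh) = (55, 75, -0.3); to MW-3 = (90, 35, -0.2).
Solve a·Δx + b·Δy = Δh: det = 55·35 − 90·75 = -4825.
∂h/∂x = [(-0.3)·35 − (-0.2)·75] / -4825 = -0.0009326
∂h/∂y = [55·(-0.2) − 90·(-0.3)] / -4825 = -0.003316
h(170, 150) = 328.1 + (-0.0009326)·(160) + (-0.003316)·(135) = 328.1 -0.149 -0.448 = 327.503 m.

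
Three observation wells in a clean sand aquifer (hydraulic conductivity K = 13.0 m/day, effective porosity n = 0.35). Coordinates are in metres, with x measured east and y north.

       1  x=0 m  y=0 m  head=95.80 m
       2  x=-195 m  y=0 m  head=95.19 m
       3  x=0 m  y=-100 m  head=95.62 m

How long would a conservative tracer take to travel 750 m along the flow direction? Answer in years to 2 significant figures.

15 years

∂h/∂x = (95.19 − 95.80) / (-195 − 0) = +0.003128
∂h/∂y = (95.62 − 95.80) / (-100 − 0) = +0.001800
|∇h| = √(0.003128² + 0.001800²) = 0.003609
Seepage velocity v = K·i/n = 13.0 × 0.003609 / 0.35 = 0.134 m/day.
t = 750 / 0.134 = 5597 days = 15.3 years.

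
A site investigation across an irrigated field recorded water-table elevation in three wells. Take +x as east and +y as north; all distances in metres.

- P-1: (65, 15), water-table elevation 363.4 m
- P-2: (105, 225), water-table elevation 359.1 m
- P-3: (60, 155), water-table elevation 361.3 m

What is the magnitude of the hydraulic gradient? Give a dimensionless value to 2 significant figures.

0.029

Taking P-1 as reference: P-2−P-1 = (40, 210, -4.3); P-3−P-1 = (-5, 140, -2.1).
Solve a·Δx + b·Δy = Δh: det = 40·140 − (-5)·210 = 6650.
∂h/∂x = [(-4.3)·140 − (-2.1)·210] / 6650 = -0.02421
∂h/∂y = [40·(-2.1) − (-5)·(-4.3)] / 6650 = -0.01586
|∇h| = √(-0.02421² + -0.01586²) = 0.02894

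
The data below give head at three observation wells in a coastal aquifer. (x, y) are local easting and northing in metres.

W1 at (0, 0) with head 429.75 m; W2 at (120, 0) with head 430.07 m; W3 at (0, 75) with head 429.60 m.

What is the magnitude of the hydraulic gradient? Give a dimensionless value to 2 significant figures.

∂h/∂x = (430.07 − 429.75) / (120 − 0) = +0.002667
∂h/∂y = (429.60 − 429.75) / (75 − 0) = -0.002000
|∇h| = √(0.002667² + -0.002000²) = 0.003334

0.0033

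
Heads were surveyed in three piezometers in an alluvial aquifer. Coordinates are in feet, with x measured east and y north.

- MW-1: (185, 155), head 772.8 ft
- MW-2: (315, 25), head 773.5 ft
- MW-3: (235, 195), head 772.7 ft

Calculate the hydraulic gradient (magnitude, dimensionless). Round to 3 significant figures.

0.00430

Taking MW-1 as reference: MW-2−MW-1 = (130, -130, +0.7); MW-3−MW-1 = (50, 40, -0.1).
Solve a·Δx + b·Δy = Δh: det = 130·40 − 50·(-130) = 11700.
∂h/∂x = [(+0.7)·40 − (-0.1)·(-130)] / 11700 = +0.001282
∂h/∂y = [130·(-0.1) − 50·(+0.7)] / 11700 = -0.004103
|∇h| = √(0.001282² + -0.004103²) = 0.004299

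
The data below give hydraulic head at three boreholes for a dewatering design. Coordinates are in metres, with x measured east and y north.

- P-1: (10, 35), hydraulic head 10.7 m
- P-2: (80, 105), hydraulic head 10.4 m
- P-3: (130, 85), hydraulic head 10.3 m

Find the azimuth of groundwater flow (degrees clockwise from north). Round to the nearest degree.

058°

Differences from P-1: to P-2 (Δx, Δy, Δh) = (70, 70, -0.3); to P-3 = (120, 50, -0.4).
Solve a·Δx + b·Δy = Δh: det = 70·50 − 120·70 = -4900.
∂h/∂x = [(-0.3)·50 − (-0.4)·70] / -4900 = -0.002653
∂h/∂y = [70·(-0.4) − 120·(-0.3)] / -4900 = -0.001633
Flow direction (−∇h) has components (+0.002653 E, +0.001633 N).
Azimuth = atan2(E, N) = atan2(+0.002653, +0.001633) = 58.4° ≈ 058°.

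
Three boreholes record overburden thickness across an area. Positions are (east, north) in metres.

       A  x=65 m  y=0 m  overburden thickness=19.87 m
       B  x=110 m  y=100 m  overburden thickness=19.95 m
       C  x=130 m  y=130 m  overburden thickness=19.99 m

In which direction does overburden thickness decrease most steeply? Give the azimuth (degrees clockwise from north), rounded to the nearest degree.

With d = a·x + b·y + c and A as origin, the differences give:
  45·a + 100·b = +0.08
  65·a + 130·b = +0.12
Eliminate b (×130 and ×100, subtract): -650·a = -1.600 → a = ∂d/∂x = +0.002462
Back-substitute: b = ∂d/∂y = -0.0003077.
Steepest decrease is along −∇f: components (-0.002462 E, +0.0003077 N).
Azimuth = atan2(-0.002462, +0.0003077) = 277.1° ≈ 277°.

277°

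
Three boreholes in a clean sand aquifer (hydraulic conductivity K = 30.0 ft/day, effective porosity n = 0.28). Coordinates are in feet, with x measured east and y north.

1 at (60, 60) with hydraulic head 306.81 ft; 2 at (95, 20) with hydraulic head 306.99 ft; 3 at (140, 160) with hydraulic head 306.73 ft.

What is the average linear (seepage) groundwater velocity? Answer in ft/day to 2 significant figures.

0.36 ft/day

Three-point gradient (reference 1): Δ to 2 = (35, -40, +0.18), Δ to 3 = (80, 100, -0.08).
∂h/∂x = +0.002209, ∂h/∂y = -0.002567 (det = 6700).
|∇h| = √(0.002209² + -0.002567²) = 0.003387
Seepage velocity v = K·i/n = 30.0 × 0.003387 / 0.28 = 0.3629 ft/day.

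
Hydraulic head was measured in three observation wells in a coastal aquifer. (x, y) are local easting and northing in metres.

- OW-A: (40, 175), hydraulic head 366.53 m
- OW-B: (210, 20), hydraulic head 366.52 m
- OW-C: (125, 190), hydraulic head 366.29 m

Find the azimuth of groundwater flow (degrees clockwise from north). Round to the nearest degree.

043°

With h = a·x + b·y + c and OW-A as origin, the differences give:
  170·a + (-155)·b = -0.01
  85·a + 15·b = -0.24
Eliminate b (×15 and ×(-155), subtract): 15725·a = -37.350 → a = ∂h/∂x = -0.002375
Back-substitute: b = ∂h/∂y = -0.002541.
Flow direction (−∇h) has components (+0.002375 E, +0.002541 N).
Azimuth = atan2(E, N) = atan2(+0.002375, +0.002541) = 43.1° ≈ 043°.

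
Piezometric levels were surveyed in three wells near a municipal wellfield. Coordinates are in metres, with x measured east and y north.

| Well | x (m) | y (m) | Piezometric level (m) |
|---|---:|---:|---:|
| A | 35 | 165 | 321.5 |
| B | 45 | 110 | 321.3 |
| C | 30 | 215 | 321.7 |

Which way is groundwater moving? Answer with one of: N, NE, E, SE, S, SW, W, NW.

SW

Taking A as reference: B−A = (10, -55, -0.2); C−A = (-5, 50, +0.2).
Solve a·Δx + b·Δy = Δh: det = 10·50 − (-5)·(-55) = 225.
∂h/∂x = [(-0.2)·50 − (+0.2)·(-55)] / 225 = +0.004444
∂h/∂y = [10·(+0.2) − (-5)·(-0.2)] / 225 = +0.004444
Flow = −∇h = (-0.004444 east, -0.004444 north), which points southwest.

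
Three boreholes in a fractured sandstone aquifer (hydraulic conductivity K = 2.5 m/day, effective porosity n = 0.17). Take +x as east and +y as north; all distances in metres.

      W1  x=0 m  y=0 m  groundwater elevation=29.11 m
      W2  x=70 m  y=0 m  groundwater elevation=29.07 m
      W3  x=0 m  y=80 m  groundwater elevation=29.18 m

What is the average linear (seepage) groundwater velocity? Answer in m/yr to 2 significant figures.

5.6 m/yr

∂h/∂x = (29.07 − 29.11) / (70 − 0) = -0.0005714
∂h/∂y = (29.18 − 29.11) / (80 − 0) = +0.0008750
|∇h| = √(-0.0005714² + 0.0008750²) = 0.001045
Seepage velocity v = K·i/n = 2.5 × 0.001045 / 0.17 = 0.01537 m/day = 5.614 m/yr.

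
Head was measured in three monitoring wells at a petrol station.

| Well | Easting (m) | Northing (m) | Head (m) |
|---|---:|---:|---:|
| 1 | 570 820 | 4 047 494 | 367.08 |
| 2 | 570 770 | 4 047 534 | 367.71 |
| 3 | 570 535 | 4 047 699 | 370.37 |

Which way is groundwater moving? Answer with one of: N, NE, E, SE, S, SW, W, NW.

Differences from 1: to 2 (Δx, Δy, Δh) = (-50, 40, +0.63); to 3 = (-285, 205, +3.29).
Solve a·Δx + b·Δy = Δh: det = (-50)·205 − (-285)·40 = 1150.
∂h/∂x = [(+0.63)·205 − (+3.29)·40] / 1150 = -0.002130
∂h/∂y = [(-50)·(+3.29) − (-285)·(+0.63)] / 1150 = +0.01309
Flow = −∇h = (+0.002130 east, -0.01309 north), which points south.

S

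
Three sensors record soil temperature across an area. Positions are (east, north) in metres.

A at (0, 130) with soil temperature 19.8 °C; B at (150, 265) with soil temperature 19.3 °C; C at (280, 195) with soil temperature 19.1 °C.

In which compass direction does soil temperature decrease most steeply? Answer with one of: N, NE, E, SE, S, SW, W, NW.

NE

With T = a·x + b·y + c and A as origin, the differences give:
  150·a + 135·b = -0.5
  280·a + 65·b = -0.7
Eliminate b (×65 and ×135, subtract): -28050·a = 62.00 → a = ∂T/∂x = -0.002210
Back-substitute: b = ∂T/∂y = -0.001248.
Steepest decrease is along −∇f = (+0.002210 E, +0.001248 N) → northeast.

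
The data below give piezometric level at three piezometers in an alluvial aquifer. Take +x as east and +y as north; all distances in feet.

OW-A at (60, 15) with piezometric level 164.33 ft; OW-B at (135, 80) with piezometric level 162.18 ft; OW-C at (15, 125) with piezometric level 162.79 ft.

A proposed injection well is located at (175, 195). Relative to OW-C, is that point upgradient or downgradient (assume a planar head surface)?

Differences from OW-A: to OW-B (Δx, Δy, Δh) = (75, 65, -2.15); to OW-C = (-45, 110, -1.54).
Determinant of the coordinate differences = 75·110 − (-45)·65 = 11175.
∂h/∂x = [(-2.15)·110 − (-1.54)·65] / 11175 = -0.01221
∂h/∂y = [75·(-1.54) − (-45)·(-2.15)] / 11175 = -0.01899
Head at (175, 195) = 164.33 + (-0.01221)·(115) + (-0.01899)·(180) = 159.51 ft.
That is lower than the 162.79 ft at OW-C, so the point is downgradient.

downgradient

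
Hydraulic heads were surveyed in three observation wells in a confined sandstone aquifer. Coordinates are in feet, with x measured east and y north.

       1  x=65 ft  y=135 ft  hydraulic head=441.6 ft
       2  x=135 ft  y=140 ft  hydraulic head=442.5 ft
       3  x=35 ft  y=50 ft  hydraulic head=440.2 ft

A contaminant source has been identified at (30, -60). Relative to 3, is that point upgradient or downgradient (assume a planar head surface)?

With h = a·x + b·y + c and 1 as origin, the differences give:
  70·a + 5·b = +0.9
  (-30)·a + (-85)·b = -1.4
Eliminate b (×(-85) and ×5, subtract): -5800·a = -69.50 → a = ∂h/∂x = +0.01198
Back-substitute: b = ∂h/∂y = +0.01224.
Head at (30, -60) = 441.6 + (+0.01198)·(-35) + (+0.01224)·(-195) = 438.79 ft.
That is lower than the 440.2 ft at 3, so the point is downgradient.

downgradient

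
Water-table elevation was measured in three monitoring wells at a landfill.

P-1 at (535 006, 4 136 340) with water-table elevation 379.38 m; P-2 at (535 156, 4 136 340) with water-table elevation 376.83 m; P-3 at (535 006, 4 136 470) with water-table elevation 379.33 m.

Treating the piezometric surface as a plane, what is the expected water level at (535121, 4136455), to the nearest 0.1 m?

∂h/∂x = (376.83 − 379.38) / (535156 − 535006) = -0.01700
∂h/∂y = (379.33 − 379.38) / (4136470 − 4136340) = -0.0003846
h(535121, 4136455) = 379.38 + (-0.01700)·(115) + (-0.0003846)·(115) = 379.38 -1.955 -0.044 = 377.381 m.

377.4 m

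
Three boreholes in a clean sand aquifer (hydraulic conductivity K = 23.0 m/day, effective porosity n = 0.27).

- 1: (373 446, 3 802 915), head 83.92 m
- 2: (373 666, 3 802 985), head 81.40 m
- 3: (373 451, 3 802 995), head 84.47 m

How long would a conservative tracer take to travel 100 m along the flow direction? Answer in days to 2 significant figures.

Taking 1 as reference: 2−1 = (220, 70, -2.52); 3−1 = (5, 80, +0.55).
Solve a·Δx + b·Δy = Δh: det = 220·80 − 5·70 = 17250.
∂h/∂x = [(-2.52)·80 − (+0.55)·70] / 17250 = -0.01392
∂h/∂y = [220·(+0.55) − 5·(-2.52)] / 17250 = +0.007745
|∇h| = √(-0.01392² + 0.007745²) = 0.01593
Seepage velocity v = K·i/n = 23.0 × 0.01593 / 0.27 = 1.357 m/day.
t = 100 / 1.357 = 73.69 days.

74 days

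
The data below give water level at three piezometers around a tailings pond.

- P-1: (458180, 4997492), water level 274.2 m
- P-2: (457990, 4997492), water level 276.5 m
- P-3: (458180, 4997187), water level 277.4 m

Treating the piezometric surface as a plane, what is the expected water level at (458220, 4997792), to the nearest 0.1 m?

∂h/∂x = (276.5 − 274.2) / (457990 − 458180) = -0.01211
∂h/∂y = (277.4 − 274.2) / (4997187 − 4997492) = -0.01049
h(458220, 4997792) = 274.2 + (-0.01211)·(40) + (-0.01049)·(300) = 274.2 -0.484 -3.148 = 270.568 m.

270.6 m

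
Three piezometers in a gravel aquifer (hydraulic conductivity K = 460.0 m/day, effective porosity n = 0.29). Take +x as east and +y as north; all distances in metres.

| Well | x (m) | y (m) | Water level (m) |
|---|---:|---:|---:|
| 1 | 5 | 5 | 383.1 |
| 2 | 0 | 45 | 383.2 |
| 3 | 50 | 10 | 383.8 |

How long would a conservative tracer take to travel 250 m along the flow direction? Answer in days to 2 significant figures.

Taking 1 as reference: 2−1 = (-5, 40, +0.1); 3−1 = (45, 5, +0.7).
Solve a·Δx + b·Δy = Δh: det = (-5)·5 − 45·40 = -1825.
∂h/∂x = [(+0.1)·5 − (+0.7)·40] / -1825 = +0.01507
∂h/∂y = [(-5)·(+0.7) − 45·(+0.1)] / -1825 = +0.004384
|∇h| = √(0.01507² + 0.004384²) = 0.01569
Seepage velocity v = K·i/n = 460.0 × 0.01569 / 0.29 = 24.89 m/day.
t = 250 / 24.89 = 10.04 days.

10 days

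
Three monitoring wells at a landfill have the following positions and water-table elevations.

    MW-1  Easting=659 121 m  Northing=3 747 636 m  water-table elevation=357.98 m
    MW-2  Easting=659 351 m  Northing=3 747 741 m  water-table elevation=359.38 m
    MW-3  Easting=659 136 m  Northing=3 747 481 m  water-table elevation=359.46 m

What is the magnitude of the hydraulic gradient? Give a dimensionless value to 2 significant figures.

0.013

Differences from MW-1: to MW-2 (Δx, Δy, Δh) = (230, 105, +1.40); to MW-3 = (15, -155, +1.48).
Solve a·Δx + b·Δy = Δh: det = 230·(-155) − 15·105 = -37225.
∂h/∂x = [(+1.40)·(-155) − (+1.48)·105] / -37225 = +0.01000
∂h/∂y = [230·(+1.48) − 15·(+1.40)] / -37225 = -0.008580
|∇h| = √(0.01000² + -0.008580²) = 0.01318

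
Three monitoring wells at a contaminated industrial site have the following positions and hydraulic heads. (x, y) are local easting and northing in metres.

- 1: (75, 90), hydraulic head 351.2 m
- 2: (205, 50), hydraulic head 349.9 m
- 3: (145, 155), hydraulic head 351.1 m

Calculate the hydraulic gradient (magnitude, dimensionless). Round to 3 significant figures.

0.0105

Taking 1 as reference: 2−1 = (130, -40, -1.3); 3−1 = (70, 65, -0.1).
Determinant of the coordinate differences = 130·65 − 70·(-40) = 11250.
∂h/∂x = [(-1.3)·65 − (-0.1)·(-40)] / 11250 = -0.007867
∂h/∂y = [130·(-0.1) − 70·(-1.3)] / 11250 = +0.006933
|∇h| = √(-0.007867² + 0.006933²) = 0.01049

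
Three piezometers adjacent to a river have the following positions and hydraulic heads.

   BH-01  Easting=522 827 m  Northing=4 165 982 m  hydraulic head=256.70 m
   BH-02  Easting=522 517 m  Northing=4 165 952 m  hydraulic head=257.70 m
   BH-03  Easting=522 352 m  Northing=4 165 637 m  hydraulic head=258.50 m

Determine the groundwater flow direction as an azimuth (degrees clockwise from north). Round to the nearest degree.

Differences from BH-01: to BH-02 (Δx, Δy, Δh) = (-310, -30, +1.00); to BH-03 = (-475, -345, +1.80).
Solve a·Δx + b·Δy = Δh: det = (-310)·(-345) − (-475)·(-30) = 92700.
∂h/∂x = [(+1.00)·(-345) − (+1.80)·(-30)] / 92700 = -0.003139
∂h/∂y = [(-310)·(+1.80) − (-475)·(+1.00)] / 92700 = -0.0008954
Flow direction (−∇h) has components (+0.003139 E, +0.0008954 N).
Azimuth = atan2(E, N) = atan2(+0.003139, +0.0008954) = 74.1° ≈ 074°.

074°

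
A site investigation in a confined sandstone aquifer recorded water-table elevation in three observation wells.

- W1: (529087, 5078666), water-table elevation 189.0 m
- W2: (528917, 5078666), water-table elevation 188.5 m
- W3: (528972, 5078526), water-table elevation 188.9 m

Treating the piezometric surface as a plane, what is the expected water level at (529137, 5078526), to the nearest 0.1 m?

189.4 m

With h = a·x + b·y + c and W1 as origin, the differences give:
  (-170)·a + 0·b = -0.5
  (-115)·a + (-140)·b = -0.1
Eliminate b (×(-140) and ×0, subtract): 23800·a = 70.00 → a = ∂h/∂x = +0.002941
Back-substitute: b = ∂h/∂y = -0.001702.
h(529137, 5078526) = 189.0 + (+0.002941)·(50) + (-0.001702)·(-140) = 189.0 +0.147 +0.238 = 189.385 m.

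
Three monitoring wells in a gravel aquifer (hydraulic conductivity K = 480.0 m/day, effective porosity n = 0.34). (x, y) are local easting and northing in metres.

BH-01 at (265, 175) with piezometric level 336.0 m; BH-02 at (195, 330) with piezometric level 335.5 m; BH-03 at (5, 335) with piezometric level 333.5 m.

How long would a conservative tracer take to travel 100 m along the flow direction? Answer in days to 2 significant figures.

6.6 days

Taking BH-01 as reference: BH-02−BH-01 = (-70, 155, -0.5); BH-03−BH-01 = (-260, 160, -2.5).
Solve a·Δx + b·Δy = Δh: det = (-70)·160 − (-260)·155 = 29100.
∂h/∂x = [(-0.5)·160 − (-2.5)·155] / 29100 = +0.01057
∂h/∂y = [(-70)·(-2.5) − (-260)·(-0.5)] / 29100 = +0.001546
|∇h| = √(0.01057² + 0.001546²) = 0.01068
Seepage velocity v = K·i/n = 480.0 × 0.01068 / 0.34 = 15.08 m/day.
t = 100 / 15.08 = 6.631 days.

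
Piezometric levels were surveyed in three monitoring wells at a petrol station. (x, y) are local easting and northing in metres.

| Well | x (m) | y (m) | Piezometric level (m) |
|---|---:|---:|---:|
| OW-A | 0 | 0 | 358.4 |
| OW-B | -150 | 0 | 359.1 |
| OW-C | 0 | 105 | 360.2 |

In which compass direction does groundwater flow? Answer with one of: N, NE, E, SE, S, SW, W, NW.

S

∂h/∂x = (359.1 − 358.4) / (-150 − 0) = -0.004667
∂h/∂y = (360.2 − 358.4) / (105 − 0) = +0.01714
Flow = −∇h = (+0.004667 east, -0.01714 north), which points south.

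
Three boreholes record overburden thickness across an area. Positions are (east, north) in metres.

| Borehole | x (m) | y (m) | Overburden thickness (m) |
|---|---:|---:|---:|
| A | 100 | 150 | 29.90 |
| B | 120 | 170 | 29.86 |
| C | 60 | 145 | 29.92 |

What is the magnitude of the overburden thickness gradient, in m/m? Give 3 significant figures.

0.00174 m/m

Taking A as reference: B−A = (20, 20, -0.04); C−A = (-40, -5, +0.02).
Determinant of the coordinate differences = 20·(-5) − (-40)·20 = 700.
∂d/∂x = [(-0.04)·(-5) − (+0.02)·20] / 700 = -0.0002857
∂d/∂y = [20·(+0.02) − (-40)·(-0.04)] / 700 = -0.001714
|∇f| = √(-0.0002857² + -0.001714²) = 0.001738 m/m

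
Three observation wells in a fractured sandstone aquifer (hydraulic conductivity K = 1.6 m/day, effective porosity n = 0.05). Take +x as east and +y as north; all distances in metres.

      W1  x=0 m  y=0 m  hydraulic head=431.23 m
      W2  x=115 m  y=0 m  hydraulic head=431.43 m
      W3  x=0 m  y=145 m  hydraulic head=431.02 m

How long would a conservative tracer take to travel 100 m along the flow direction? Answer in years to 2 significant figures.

3.8 years

∂h/∂x = (431.43 − 431.23) / (115 − 0) = +0.001739
∂h/∂y = (431.02 − 431.23) / (145 − 0) = -0.001448
|∇h| = √(0.001739² + -0.001448²) = 0.002263
Seepage velocity v = K·i/n = 1.6 × 0.002263 / 0.05 = 0.07242 m/day.
t = 100 / 0.07242 = 1381 days = 3.78 years.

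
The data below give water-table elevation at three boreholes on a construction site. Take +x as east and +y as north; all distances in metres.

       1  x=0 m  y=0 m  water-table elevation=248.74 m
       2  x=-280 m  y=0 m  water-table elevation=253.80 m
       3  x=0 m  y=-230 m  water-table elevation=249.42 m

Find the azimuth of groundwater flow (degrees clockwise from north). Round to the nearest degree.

∂h/∂x = (253.80 − 248.74) / (-280 − 0) = -0.01807
∂h/∂y = (249.42 − 248.74) / (-230 − 0) = -0.002957
Flow direction (−∇h) has components (+0.01807 E, +0.002957 N).
Azimuth = atan2(E, N) = atan2(+0.01807, +0.002957) = 80.7° ≈ 081°.

081°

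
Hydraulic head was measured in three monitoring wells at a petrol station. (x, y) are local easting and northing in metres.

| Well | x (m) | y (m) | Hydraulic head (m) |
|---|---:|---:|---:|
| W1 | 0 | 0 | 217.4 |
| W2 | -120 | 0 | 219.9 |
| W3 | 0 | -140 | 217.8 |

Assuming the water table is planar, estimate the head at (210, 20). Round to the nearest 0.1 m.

∂h/∂x = (219.9 − 217.4) / (-120 − 0) = -0.02083
∂h/∂y = (217.8 − 217.4) / (-140 − 0) = -0.002857
h(210, 20) = 217.4 + (-0.02083)·(210) + (-0.002857)·(20) = 217.4 -4.375 -0.057 = 212.968 m.

213.0 m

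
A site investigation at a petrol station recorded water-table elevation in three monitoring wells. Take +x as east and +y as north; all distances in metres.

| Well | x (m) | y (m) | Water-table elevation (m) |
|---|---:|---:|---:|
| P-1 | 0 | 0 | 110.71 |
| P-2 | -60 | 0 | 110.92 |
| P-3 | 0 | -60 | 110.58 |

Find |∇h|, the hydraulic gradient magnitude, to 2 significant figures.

0.0041

∂h/∂x = (110.92 − 110.71) / (-60 − 0) = -0.003500
∂h/∂y = (110.58 − 110.71) / (-60 − 0) = +0.002167
|∇h| = √(-0.003500² + 0.002167²) = 0.004117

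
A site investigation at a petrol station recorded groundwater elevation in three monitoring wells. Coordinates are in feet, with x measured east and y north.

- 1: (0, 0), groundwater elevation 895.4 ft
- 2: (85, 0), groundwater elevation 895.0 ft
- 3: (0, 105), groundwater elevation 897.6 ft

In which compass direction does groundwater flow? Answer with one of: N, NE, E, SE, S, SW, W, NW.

∂h/∂x = (895.0 − 895.4) / (85 − 0) = -0.004706
∂h/∂y = (897.6 − 895.4) / (105 − 0) = +0.02095
Flow = −∇h = (+0.004706 east, -0.02095 north), which points south.

S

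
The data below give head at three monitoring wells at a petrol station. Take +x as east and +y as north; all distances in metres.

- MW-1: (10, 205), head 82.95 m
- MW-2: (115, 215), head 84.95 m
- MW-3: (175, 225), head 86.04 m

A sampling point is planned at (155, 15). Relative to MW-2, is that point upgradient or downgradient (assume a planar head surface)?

upgradient

Taking MW-1 as reference: MW-2−MW-1 = (105, 10, +2.00); MW-3−MW-1 = (165, 20, +3.09).
Solve a·Δx + b·Δy = Δh: det = 105·20 − 165·10 = 450.
∂h/∂x = [(+2.00)·20 − (+3.09)·10] / 450 = +0.02022
∂h/∂y = [105·(+3.09) − 165·(+2.00)] / 450 = -0.01233
Head at (155, 15) = 82.95 + (+0.02022)·(145) + (-0.01233)·(-190) = 88.23 m.
That is higher than the 84.95 m at MW-2, so the point is upgradient.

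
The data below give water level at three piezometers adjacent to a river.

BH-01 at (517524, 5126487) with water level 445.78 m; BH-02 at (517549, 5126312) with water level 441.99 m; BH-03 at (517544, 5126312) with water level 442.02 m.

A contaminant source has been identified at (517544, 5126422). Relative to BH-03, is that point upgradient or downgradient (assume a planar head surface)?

With h = a·x + b·y + c and BH-01 as origin, the differences give:
  25·a + (-175)·b = -3.79
  20·a + (-175)·b = -3.76
Eliminate b (×(-175) and ×(-175), subtract): -875·a = 5.250 → a = ∂h/∂x = -0.006000
Back-substitute: b = ∂h/∂y = +0.02080.
Head at (517544, 5126422) = 445.78 + (-0.006000)·(20) + (+0.02080)·(-65) = 444.31 m.
That is higher than the 442.02 m at BH-03, so the point is upgradient.

upgradient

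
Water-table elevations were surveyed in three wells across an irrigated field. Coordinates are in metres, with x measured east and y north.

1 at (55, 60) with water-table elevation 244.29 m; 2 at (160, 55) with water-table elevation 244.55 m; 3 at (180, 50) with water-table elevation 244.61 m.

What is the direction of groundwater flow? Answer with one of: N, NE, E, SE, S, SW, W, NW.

NW

Differences from 1: to 2 (Δx, Δy, Δh) = (105, -5, +0.26); to 3 = (125, -10, +0.32).
Determinant of the coordinate differences = 105·(-10) − 125·(-5) = -425.
∂h/∂x = [(+0.26)·(-10) − (+0.32)·(-5)] / -425 = +0.002353
∂h/∂y = [105·(+0.32) − 125·(+0.26)] / -425 = -0.002588
Flow = −∇h = (-0.002353 east, +0.002588 north), which points northwest.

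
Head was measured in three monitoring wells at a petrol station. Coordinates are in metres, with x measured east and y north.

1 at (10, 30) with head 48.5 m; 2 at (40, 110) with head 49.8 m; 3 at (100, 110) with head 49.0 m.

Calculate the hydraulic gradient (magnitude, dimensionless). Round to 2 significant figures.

0.025

Differences from 1: to 2 (Δx, Δy, Δh) = (30, 80, +1.3); to 3 = (90, 80, +0.5).
Determinant of the coordinate differences = 30·80 − 90·80 = -4800.
∂h/∂x = [(+1.3)·80 − (+0.5)·80] / -4800 = -0.01333
∂h/∂y = [30·(+0.5) − 90·(+1.3)] / -4800 = +0.02125
|∇h| = √(-0.01333² + 0.02125²) = 0.02508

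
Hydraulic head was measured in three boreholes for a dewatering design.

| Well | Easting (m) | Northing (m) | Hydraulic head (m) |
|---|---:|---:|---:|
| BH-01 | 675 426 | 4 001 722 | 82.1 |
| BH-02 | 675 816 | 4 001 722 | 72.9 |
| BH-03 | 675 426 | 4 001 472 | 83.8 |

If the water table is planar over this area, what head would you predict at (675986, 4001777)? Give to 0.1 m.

∂h/∂x = (72.9 − 82.1) / (675816 − 675426) = -0.02359
∂h/∂y = (83.8 − 82.1) / (4001472 − 4001722) = -0.006800
h(675986, 4001777) = 82.1 + (-0.02359)·(560) + (-0.006800)·(55) = 82.1 -13.210 -0.374 = 68.516 m.

68.5 m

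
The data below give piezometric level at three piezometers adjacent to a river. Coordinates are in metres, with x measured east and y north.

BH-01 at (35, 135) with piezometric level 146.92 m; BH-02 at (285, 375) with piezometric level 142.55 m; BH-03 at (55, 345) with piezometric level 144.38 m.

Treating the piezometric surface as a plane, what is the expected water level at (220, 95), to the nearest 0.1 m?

146.2 m

With h = a·x + b·y + c and BH-01 as origin, the differences give:
  250·a + 240·b = -4.37
  20·a + 210·b = -2.54
Eliminate b (×210 and ×240, subtract): 47700·a = -308.100 → a = ∂h/∂x = -0.006459
Back-substitute: b = ∂h/∂y = -0.01148.
h(220, 95) = 146.92 + (-0.006459)·(185) + (-0.01148)·(-40) = 146.92 -1.195 +0.459 = 146.184 m.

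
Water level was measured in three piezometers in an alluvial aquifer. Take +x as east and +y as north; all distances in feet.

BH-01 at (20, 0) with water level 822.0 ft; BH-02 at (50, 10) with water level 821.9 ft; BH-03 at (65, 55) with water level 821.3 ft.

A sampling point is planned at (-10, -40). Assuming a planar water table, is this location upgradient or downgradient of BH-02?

upgradient

Three-point gradient (reference BH-01): Δ to BH-02 = (30, 10, -0.1), Δ to BH-03 = (45, 55, -0.7).
∂h/∂x = +0.001250, ∂h/∂y = -0.01375 (det = 1200).
Head at (-10, -40) = 822.0 + (+0.001250)·(-30) + (-0.01375)·(-40) = 822.51 ft.
That is higher than the 821.9 ft at BH-02, so the point is upgradient.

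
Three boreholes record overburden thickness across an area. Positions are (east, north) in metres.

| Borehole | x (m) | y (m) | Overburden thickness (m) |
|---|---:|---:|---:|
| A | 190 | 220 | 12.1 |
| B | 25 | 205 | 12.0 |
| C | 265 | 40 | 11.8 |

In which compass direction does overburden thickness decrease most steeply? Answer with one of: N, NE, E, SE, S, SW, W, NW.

S

Three-point gradient (reference A): Δ to B = (-165, -15, -0.1), Δ to C = (75, -180, -0.3).
∂d/∂x = +0.0004380, ∂d/∂y = +0.001849 (det = 30825).
Steepest decrease is along −∇f = (-0.0004380 E, -0.001849 N) → south.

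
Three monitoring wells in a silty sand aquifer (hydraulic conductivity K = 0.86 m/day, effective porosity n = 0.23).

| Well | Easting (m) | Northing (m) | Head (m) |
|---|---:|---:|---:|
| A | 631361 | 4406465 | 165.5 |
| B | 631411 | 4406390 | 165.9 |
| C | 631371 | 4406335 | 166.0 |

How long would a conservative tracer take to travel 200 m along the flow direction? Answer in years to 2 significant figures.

Taking A as reference: B−A = (50, -75, +0.4); C−A = (10, -130, +0.5).
Determinant of the coordinate differences = 50·(-130) − 10·(-75) = -5750.
∂h/∂x = [(+0.4)·(-130) − (+0.5)·(-75)] / -5750 = +0.002522
∂h/∂y = [50·(+0.5) − 10·(+0.4)] / -5750 = -0.003652
|∇h| = √(0.002522² + -0.003652²) = 0.004438
Seepage velocity v = K·i/n = 0.86 × 0.004438 / 0.23 = 0.01659 m/day.
t = 200 / 0.01659 = 1.206e+04 days = 33 years.

33 years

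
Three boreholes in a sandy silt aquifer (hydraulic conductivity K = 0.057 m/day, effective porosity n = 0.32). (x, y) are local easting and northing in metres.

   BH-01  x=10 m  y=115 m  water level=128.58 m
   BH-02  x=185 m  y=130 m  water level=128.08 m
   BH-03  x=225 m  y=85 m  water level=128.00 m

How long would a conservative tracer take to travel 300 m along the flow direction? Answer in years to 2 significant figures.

1600 years

With h = a·x + b·y + c and BH-01 as origin, the differences give:
  175·a + 15·b = -0.50
  215·a + (-30)·b = -0.58
Eliminate b (×(-30) and ×15, subtract): -8475·a = 23.700 → a = ∂h/∂x = -0.002796
Back-substitute: b = ∂h/∂y = -0.0007080.
|∇h| = √(-0.002796² + -0.0007080²) = 0.002884
Seepage velocity v = K·i/n = 0.057 × 0.002884 / 0.32 = 0.0005137 m/day.
t = 300 / 0.0005137 = 5.84e+05 days = 1.6e+03 years.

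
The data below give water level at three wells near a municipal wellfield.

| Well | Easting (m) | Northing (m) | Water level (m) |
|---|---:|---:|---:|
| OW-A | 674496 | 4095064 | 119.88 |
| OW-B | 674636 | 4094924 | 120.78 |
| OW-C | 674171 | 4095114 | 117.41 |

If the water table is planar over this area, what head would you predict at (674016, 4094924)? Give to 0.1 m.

115.9 m

Taking OW-A as reference: OW-B−OW-A = (140, -140, +0.90); OW-C−OW-A = (-325, 50, -2.47).
Determinant of the coordinate differences = 140·50 − (-325)·(-140) = -38500.
∂h/∂x = [(+0.90)·50 − (-2.47)·(-140)] / -38500 = +0.007813
∂h/∂y = [140·(-2.47) − (-325)·(+0.90)] / -38500 = +0.001384
h(674016, 4094924) = 119.88 + (+0.007813)·(-480) + (+0.001384)·(-140) = 119.88 -3.750 -0.194 = 115.936 m.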